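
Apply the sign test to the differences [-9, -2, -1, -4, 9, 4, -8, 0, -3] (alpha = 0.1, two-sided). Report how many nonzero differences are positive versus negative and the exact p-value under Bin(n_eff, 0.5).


Step 1: Discard zero differences. Original n = 9; n_eff = number of nonzero differences = 8.
Nonzero differences (with sign): -9, -2, -1, -4, +9, +4, -8, -3
Step 2: Count signs: positive = 2, negative = 6.
Step 3: Under H0: P(positive) = 0.5, so the number of positives S ~ Bin(8, 0.5).
Step 4: Two-sided exact p-value = sum of Bin(8,0.5) probabilities at or below the observed probability = 0.289062.
Step 5: alpha = 0.1. fail to reject H0.

n_eff = 8, pos = 2, neg = 6, p = 0.289062, fail to reject H0.


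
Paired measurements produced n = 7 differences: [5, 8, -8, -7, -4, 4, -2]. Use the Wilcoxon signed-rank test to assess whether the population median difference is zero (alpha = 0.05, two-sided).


Step 1: Drop any zero differences (none here) and take |d_i|.
|d| = [5, 8, 8, 7, 4, 4, 2]
Step 2: Midrank |d_i| (ties get averaged ranks).
ranks: |5|->4, |8|->6.5, |8|->6.5, |7|->5, |4|->2.5, |4|->2.5, |2|->1
Step 3: Attach original signs; sum ranks with positive sign and with negative sign.
W+ = 4 + 6.5 + 2.5 = 13
W- = 6.5 + 5 + 2.5 + 1 = 15
(Check: W+ + W- = 28 should equal n(n+1)/2 = 28.)
Step 4: Test statistic W = min(W+, W-) = 13.
Step 5: Ties in |d|, so use the tie-corrected normal approximation.
        E[W] = n(n+1)/4 = 7*8/4 = 14.
        Tie groups: |d|=4 (t=2), |d|=8 (t=2); sum(t^3 - t) = 12.
        Var[W] = n(n+1)(2n+1)/24 - sum(t^3-t)/48 = 840/24 - 12/48 = 34.75.
        z = (W - E[W]) / sqrt(Var[W]) = (13 - 14) / 5.8949 = -0.1696.
        Two-sided p = 2*Phi(z) = 0.865295.
Step 6: alpha = 0.05. fail to reject H0.

W+ = 13, W- = 15, W = min = 13, p = 0.865295, fail to reject H0.


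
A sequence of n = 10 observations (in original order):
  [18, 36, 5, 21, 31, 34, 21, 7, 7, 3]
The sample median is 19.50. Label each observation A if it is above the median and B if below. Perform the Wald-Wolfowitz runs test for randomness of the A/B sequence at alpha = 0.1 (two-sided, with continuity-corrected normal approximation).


Step 1: Compute median = 19.50; label A = above, B = below.
Labels in order: BABAAAABBB  (n_A = 5, n_B = 5)
Step 2: Count runs R = 5.
Step 3: Under H0 (random ordering), E[R] = 2*n_A*n_B/(n_A+n_B) + 1 = 2*5*5/10 + 1 = 6.0000.
        Var[R] = 2*n_A*n_B*(2*n_A*n_B - n_A - n_B) / ((n_A+n_B)^2 * (n_A+n_B-1)) = 2000/900 = 2.2222.
        SD[R] = 1.4907.
Step 4: Continuity-corrected z = (R + 0.5 - E[R]) / SD[R] = (5 + 0.5 - 6.0000) / 1.4907 = -0.3354.
Step 5: Two-sided p-value via normal approximation = 2*(1 - Phi(|z|)) = 0.737316.
Step 6: alpha = 0.1. fail to reject H0.

R = 5, z = -0.3354, p = 0.737316, fail to reject H0.


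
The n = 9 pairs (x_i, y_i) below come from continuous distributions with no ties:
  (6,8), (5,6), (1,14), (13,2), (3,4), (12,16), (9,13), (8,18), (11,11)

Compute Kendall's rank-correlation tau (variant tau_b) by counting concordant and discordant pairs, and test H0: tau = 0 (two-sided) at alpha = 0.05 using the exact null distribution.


Step 1: Enumerate the 36 unordered pairs (i,j) with i<j and classify each by sign(x_j-x_i) * sign(y_j-y_i).
  (1,2):dx=-1,dy=-2->C; (1,3):dx=-5,dy=+6->D; (1,4):dx=+7,dy=-6->D; (1,5):dx=-3,dy=-4->C
  (1,6):dx=+6,dy=+8->C; (1,7):dx=+3,dy=+5->C; (1,8):dx=+2,dy=+10->C; (1,9):dx=+5,dy=+3->C
  (2,3):dx=-4,dy=+8->D; (2,4):dx=+8,dy=-4->D; (2,5):dx=-2,dy=-2->C; (2,6):dx=+7,dy=+10->C
  (2,7):dx=+4,dy=+7->C; (2,8):dx=+3,dy=+12->C; (2,9):dx=+6,dy=+5->C; (3,4):dx=+12,dy=-12->D
  (3,5):dx=+2,dy=-10->D; (3,6):dx=+11,dy=+2->C; (3,7):dx=+8,dy=-1->D; (3,8):dx=+7,dy=+4->C
  (3,9):dx=+10,dy=-3->D; (4,5):dx=-10,dy=+2->D; (4,6):dx=-1,dy=+14->D; (4,7):dx=-4,dy=+11->D
  (4,8):dx=-5,dy=+16->D; (4,9):dx=-2,dy=+9->D; (5,6):dx=+9,dy=+12->C; (5,7):dx=+6,dy=+9->C
  (5,8):dx=+5,dy=+14->C; (5,9):dx=+8,dy=+7->C; (6,7):dx=-3,dy=-3->C; (6,8):dx=-4,dy=+2->D
  (6,9):dx=-1,dy=-5->C; (7,8):dx=-1,dy=+5->D; (7,9):dx=+2,dy=-2->D; (8,9):dx=+3,dy=-7->D
Step 2: C = 19, D = 17, total pairs = 36.
Step 3: tau = (C - D)/(n(n-1)/2) = (19 - 17)/36 = 0.055556.
Step 4: Exact two-sided p-value (enumerate n! = 362880 permutations of y under H0): p = 0.919455.
Step 5: alpha = 0.05. fail to reject H0.

tau_b = 0.0556 (C=19, D=17), p = 0.919455, fail to reject H0.


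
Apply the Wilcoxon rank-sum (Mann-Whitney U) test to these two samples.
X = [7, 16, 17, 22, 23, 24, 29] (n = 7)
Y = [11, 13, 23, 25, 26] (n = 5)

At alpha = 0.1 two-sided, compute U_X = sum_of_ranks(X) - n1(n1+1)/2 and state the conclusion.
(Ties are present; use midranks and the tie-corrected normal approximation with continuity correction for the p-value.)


Step 1: Combine and sort all 12 observations; assign midranks.
sorted (value, group): (7,X), (11,Y), (13,Y), (16,X), (17,X), (22,X), (23,X), (23,Y), (24,X), (25,Y), (26,Y), (29,X)
ranks: 7->1, 11->2, 13->3, 16->4, 17->5, 22->6, 23->7.5, 23->7.5, 24->9, 25->10, 26->11, 29->12
Step 2: Rank sum for X: R1 = 1 + 4 + 5 + 6 + 7.5 + 9 + 12 = 44.5.
Step 3: U_X = R1 - n1(n1+1)/2 = 44.5 - 7*8/2 = 44.5 - 28 = 16.5.
       U_Y = n1*n2 - U_X = 35 - 16.5 = 18.5.
Step 4: Ties are present, so use the tie-corrected normal approximation (with continuity correction) for the p-value.
Step 5: p-value = 0.935170; compare to alpha = 0.1. fail to reject H0.

U_X = 16.5, p = 0.935170, fail to reject H0 at alpha = 0.1.


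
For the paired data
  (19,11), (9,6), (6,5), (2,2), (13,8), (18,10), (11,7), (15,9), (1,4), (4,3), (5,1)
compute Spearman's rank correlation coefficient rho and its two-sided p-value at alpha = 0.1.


Step 1: Rank x and y separately (midranks; no ties here).
rank(x): 19->11, 9->6, 6->5, 2->2, 13->8, 18->10, 11->7, 15->9, 1->1, 4->3, 5->4
rank(y): 11->11, 6->6, 5->5, 2->2, 8->8, 10->10, 7->7, 9->9, 4->4, 3->3, 1->1
Step 2: d_i = R_x(i) - R_y(i); compute d_i^2.
  (11-11)^2=0, (6-6)^2=0, (5-5)^2=0, (2-2)^2=0, (8-8)^2=0, (10-10)^2=0, (7-7)^2=0, (9-9)^2=0, (1-4)^2=9, (3-3)^2=0, (4-1)^2=9
sum(d^2) = 18.
Step 3: rho = 1 - 6*18 / (11*(11^2 - 1)) = 1 - 108/1320 = 0.918182.
Step 4: Under H0, t = rho * sqrt((n-2)/(1-rho^2)) = 6.9531 ~ t(9).
Step 5: Two-sided p-value from the t-distribution with 9 df = 0.000067.
Step 6: alpha = 0.1. reject H0.

rho = 0.9182, p = 0.000067, reject H0 at alpha = 0.1.


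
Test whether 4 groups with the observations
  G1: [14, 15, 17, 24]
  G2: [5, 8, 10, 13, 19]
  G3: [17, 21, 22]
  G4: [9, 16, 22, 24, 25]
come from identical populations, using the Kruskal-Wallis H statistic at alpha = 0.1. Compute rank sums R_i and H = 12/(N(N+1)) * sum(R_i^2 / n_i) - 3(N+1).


Step 1: Combine all N = 17 observations and assign midranks.
sorted (value, group, rank): (5,G2,1), (8,G2,2), (9,G4,3), (10,G2,4), (13,G2,5), (14,G1,6), (15,G1,7), (16,G4,8), (17,G1,9.5), (17,G3,9.5), (19,G2,11), (21,G3,12), (22,G3,13.5), (22,G4,13.5), (24,G1,15.5), (24,G4,15.5), (25,G4,17)
Step 2: Sum ranks within each group.
R_1 = 38 (n_1 = 4)
R_2 = 23 (n_2 = 5)
R_3 = 35 (n_3 = 3)
R_4 = 57 (n_4 = 5)
Step 3: H = 12/(N(N+1)) * sum(R_i^2/n_i) - 3(N+1)
     = 12/(17*18) * (38^2/4 + 23^2/5 + 35^2/3 + 57^2/5) - 3*18
     = 0.039216 * 1524.93 - 54
     = 5.801307.
Step 4: Ties present; correction factor C = 1 - 18/(17^3 - 17) = 0.996324. Corrected H = 5.801307 / 0.996324 = 5.822714.
Step 5: Under H0, H ~ chi^2(3); p-value = 0.120561.
Step 6: alpha = 0.1. fail to reject H0.

H = 5.8227, df = 3, p = 0.120561, fail to reject H0.


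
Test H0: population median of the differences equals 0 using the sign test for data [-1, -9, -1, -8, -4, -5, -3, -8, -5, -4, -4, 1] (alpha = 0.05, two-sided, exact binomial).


Step 1: Discard zero differences. Original n = 12; n_eff = number of nonzero differences = 12.
Nonzero differences (with sign): -1, -9, -1, -8, -4, -5, -3, -8, -5, -4, -4, +1
Step 2: Count signs: positive = 1, negative = 11.
Step 3: Under H0: P(positive) = 0.5, so the number of positives S ~ Bin(12, 0.5).
Step 4: Two-sided exact p-value = sum of Bin(12,0.5) probabilities at or below the observed probability = 0.006348.
Step 5: alpha = 0.05. reject H0.

n_eff = 12, pos = 1, neg = 11, p = 0.006348, reject H0.


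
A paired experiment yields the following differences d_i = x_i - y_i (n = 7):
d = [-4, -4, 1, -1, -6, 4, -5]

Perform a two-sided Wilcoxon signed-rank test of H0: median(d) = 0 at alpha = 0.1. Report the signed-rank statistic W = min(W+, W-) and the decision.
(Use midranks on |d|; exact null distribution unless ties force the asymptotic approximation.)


Step 1: Drop any zero differences (none here) and take |d_i|.
|d| = [4, 4, 1, 1, 6, 4, 5]
Step 2: Midrank |d_i| (ties get averaged ranks).
ranks: |4|->4, |4|->4, |1|->1.5, |1|->1.5, |6|->7, |4|->4, |5|->6
Step 3: Attach original signs; sum ranks with positive sign and with negative sign.
W+ = 1.5 + 4 = 5.5
W- = 4 + 4 + 1.5 + 7 + 6 = 22.5
(Check: W+ + W- = 28 should equal n(n+1)/2 = 28.)
Step 4: Test statistic W = min(W+, W-) = 5.5.
Step 5: Ties in |d|, so use the tie-corrected normal approximation.
        E[W] = n(n+1)/4 = 7*8/4 = 14.
        Tie groups: |d|=1 (t=2), |d|=4 (t=3); sum(t^3 - t) = 30.
        Var[W] = n(n+1)(2n+1)/24 - sum(t^3-t)/48 = 840/24 - 30/48 = 34.375.
        z = (W - E[W]) / sqrt(Var[W]) = (5.5 - 14) / 5.8630 = -1.4498.
        Two-sided p = 2*Phi(z) = 0.147124.
Step 6: alpha = 0.1. fail to reject H0.

W+ = 5.5, W- = 22.5, W = min = 5.5, p = 0.147124, fail to reject H0.


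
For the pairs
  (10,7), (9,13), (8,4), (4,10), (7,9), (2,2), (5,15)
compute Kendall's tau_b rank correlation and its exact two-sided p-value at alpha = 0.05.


Step 1: Enumerate the 21 unordered pairs (i,j) with i<j and classify each by sign(x_j-x_i) * sign(y_j-y_i).
  (1,2):dx=-1,dy=+6->D; (1,3):dx=-2,dy=-3->C; (1,4):dx=-6,dy=+3->D; (1,5):dx=-3,dy=+2->D
  (1,6):dx=-8,dy=-5->C; (1,7):dx=-5,dy=+8->D; (2,3):dx=-1,dy=-9->C; (2,4):dx=-5,dy=-3->C
  (2,5):dx=-2,dy=-4->C; (2,6):dx=-7,dy=-11->C; (2,7):dx=-4,dy=+2->D; (3,4):dx=-4,dy=+6->D
  (3,5):dx=-1,dy=+5->D; (3,6):dx=-6,dy=-2->C; (3,7):dx=-3,dy=+11->D; (4,5):dx=+3,dy=-1->D
  (4,6):dx=-2,dy=-8->C; (4,7):dx=+1,dy=+5->C; (5,6):dx=-5,dy=-7->C; (5,7):dx=-2,dy=+6->D
  (6,7):dx=+3,dy=+13->C
Step 2: C = 11, D = 10, total pairs = 21.
Step 3: tau = (C - D)/(n(n-1)/2) = (11 - 10)/21 = 0.047619.
Step 4: Exact two-sided p-value (enumerate n! = 5040 permutations of y under H0): p = 1.000000.
Step 5: alpha = 0.05. fail to reject H0.

tau_b = 0.0476 (C=11, D=10), p = 1.000000, fail to reject H0.


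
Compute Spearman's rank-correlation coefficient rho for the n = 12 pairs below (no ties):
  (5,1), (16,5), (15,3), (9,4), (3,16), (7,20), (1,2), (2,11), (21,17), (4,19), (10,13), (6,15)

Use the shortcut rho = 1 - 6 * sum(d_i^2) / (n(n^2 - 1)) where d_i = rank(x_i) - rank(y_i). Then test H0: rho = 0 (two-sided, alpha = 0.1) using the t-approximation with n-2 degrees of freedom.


Step 1: Rank x and y separately (midranks; no ties here).
rank(x): 5->5, 16->11, 15->10, 9->8, 3->3, 7->7, 1->1, 2->2, 21->12, 4->4, 10->9, 6->6
rank(y): 1->1, 5->5, 3->3, 4->4, 16->9, 20->12, 2->2, 11->6, 17->10, 19->11, 13->7, 15->8
Step 2: d_i = R_x(i) - R_y(i); compute d_i^2.
  (5-1)^2=16, (11-5)^2=36, (10-3)^2=49, (8-4)^2=16, (3-9)^2=36, (7-12)^2=25, (1-2)^2=1, (2-6)^2=16, (12-10)^2=4, (4-11)^2=49, (9-7)^2=4, (6-8)^2=4
sum(d^2) = 256.
Step 3: rho = 1 - 6*256 / (12*(12^2 - 1)) = 1 - 1536/1716 = 0.104895.
Step 4: Under H0, t = rho * sqrt((n-2)/(1-rho^2)) = 0.3335 ~ t(10).
Step 5: Two-sided p-value from the t-distribution with 10 df = 0.745609.
Step 6: alpha = 0.1. fail to reject H0.

rho = 0.1049, p = 0.745609, fail to reject H0 at alpha = 0.1.


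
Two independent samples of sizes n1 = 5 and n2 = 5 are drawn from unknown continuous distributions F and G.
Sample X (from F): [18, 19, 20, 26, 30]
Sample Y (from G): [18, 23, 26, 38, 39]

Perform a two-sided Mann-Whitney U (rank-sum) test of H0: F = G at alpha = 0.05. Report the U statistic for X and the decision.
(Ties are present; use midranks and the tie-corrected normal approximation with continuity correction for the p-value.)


Step 1: Combine and sort all 10 observations; assign midranks.
sorted (value, group): (18,X), (18,Y), (19,X), (20,X), (23,Y), (26,X), (26,Y), (30,X), (38,Y), (39,Y)
ranks: 18->1.5, 18->1.5, 19->3, 20->4, 23->5, 26->6.5, 26->6.5, 30->8, 38->9, 39->10
Step 2: Rank sum for X: R1 = 1.5 + 3 + 4 + 6.5 + 8 = 23.
Step 3: U_X = R1 - n1(n1+1)/2 = 23 - 5*6/2 = 23 - 15 = 8.
       U_Y = n1*n2 - U_X = 25 - 8 = 17.
Step 4: Ties are present, so use the tie-corrected normal approximation (with continuity correction) for the p-value.
Step 5: p-value = 0.400525; compare to alpha = 0.05. fail to reject H0.

U_X = 8, p = 0.400525, fail to reject H0 at alpha = 0.05.


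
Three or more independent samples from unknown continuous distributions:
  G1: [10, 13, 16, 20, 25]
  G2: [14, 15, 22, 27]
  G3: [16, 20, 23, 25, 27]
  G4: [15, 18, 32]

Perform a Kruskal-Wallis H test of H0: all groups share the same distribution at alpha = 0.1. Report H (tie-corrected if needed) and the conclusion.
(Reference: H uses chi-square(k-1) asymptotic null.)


Step 1: Combine all N = 17 observations and assign midranks.
sorted (value, group, rank): (10,G1,1), (13,G1,2), (14,G2,3), (15,G2,4.5), (15,G4,4.5), (16,G1,6.5), (16,G3,6.5), (18,G4,8), (20,G1,9.5), (20,G3,9.5), (22,G2,11), (23,G3,12), (25,G1,13.5), (25,G3,13.5), (27,G2,15.5), (27,G3,15.5), (32,G4,17)
Step 2: Sum ranks within each group.
R_1 = 32.5 (n_1 = 5)
R_2 = 34 (n_2 = 4)
R_3 = 57 (n_3 = 5)
R_4 = 29.5 (n_4 = 3)
Step 3: H = 12/(N(N+1)) * sum(R_i^2/n_i) - 3(N+1)
     = 12/(17*18) * (32.5^2/5 + 34^2/4 + 57^2/5 + 29.5^2/3) - 3*18
     = 0.039216 * 1440.13 - 54
     = 2.475817.
Step 4: Ties present; correction factor C = 1 - 30/(17^3 - 17) = 0.993873. Corrected H = 2.475817 / 0.993873 = 2.491081.
Step 5: Under H0, H ~ chi^2(3); p-value = 0.476905.
Step 6: alpha = 0.1. fail to reject H0.

H = 2.4911, df = 3, p = 0.476905, fail to reject H0.


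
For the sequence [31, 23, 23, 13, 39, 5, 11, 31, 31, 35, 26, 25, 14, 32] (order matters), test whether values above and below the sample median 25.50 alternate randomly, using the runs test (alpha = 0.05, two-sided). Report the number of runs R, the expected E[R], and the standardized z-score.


Step 1: Compute median = 25.50; label A = above, B = below.
Labels in order: ABBBABBAAAABBA  (n_A = 7, n_B = 7)
Step 2: Count runs R = 7.
Step 3: Under H0 (random ordering), E[R] = 2*n_A*n_B/(n_A+n_B) + 1 = 2*7*7/14 + 1 = 8.0000.
        Var[R] = 2*n_A*n_B*(2*n_A*n_B - n_A - n_B) / ((n_A+n_B)^2 * (n_A+n_B-1)) = 8232/2548 = 3.2308.
        SD[R] = 1.7974.
Step 4: Continuity-corrected z = (R + 0.5 - E[R]) / SD[R] = (7 + 0.5 - 8.0000) / 1.7974 = -0.2782.
Step 5: Two-sided p-value via normal approximation = 2*(1 - Phi(|z|)) = 0.780879.
Step 6: alpha = 0.05. fail to reject H0.

R = 7, z = -0.2782, p = 0.780879, fail to reject H0.


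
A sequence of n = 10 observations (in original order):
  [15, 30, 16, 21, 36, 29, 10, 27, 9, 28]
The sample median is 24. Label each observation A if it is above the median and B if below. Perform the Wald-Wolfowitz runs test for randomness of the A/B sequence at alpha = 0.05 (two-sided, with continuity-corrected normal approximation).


Step 1: Compute median = 24; label A = above, B = below.
Labels in order: BABBAABABA  (n_A = 5, n_B = 5)
Step 2: Count runs R = 8.
Step 3: Under H0 (random ordering), E[R] = 2*n_A*n_B/(n_A+n_B) + 1 = 2*5*5/10 + 1 = 6.0000.
        Var[R] = 2*n_A*n_B*(2*n_A*n_B - n_A - n_B) / ((n_A+n_B)^2 * (n_A+n_B-1)) = 2000/900 = 2.2222.
        SD[R] = 1.4907.
Step 4: Continuity-corrected z = (R - 0.5 - E[R]) / SD[R] = (8 - 0.5 - 6.0000) / 1.4907 = 1.0062.
Step 5: Two-sided p-value via normal approximation = 2*(1 - Phi(|z|)) = 0.314305.
Step 6: alpha = 0.05. fail to reject H0.

R = 8, z = 1.0062, p = 0.314305, fail to reject H0.


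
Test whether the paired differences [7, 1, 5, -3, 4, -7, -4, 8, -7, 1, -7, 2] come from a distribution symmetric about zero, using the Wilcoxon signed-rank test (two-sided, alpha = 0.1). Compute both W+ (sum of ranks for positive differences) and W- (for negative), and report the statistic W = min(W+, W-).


Step 1: Drop any zero differences (none here) and take |d_i|.
|d| = [7, 1, 5, 3, 4, 7, 4, 8, 7, 1, 7, 2]
Step 2: Midrank |d_i| (ties get averaged ranks).
ranks: |7|->9.5, |1|->1.5, |5|->7, |3|->4, |4|->5.5, |7|->9.5, |4|->5.5, |8|->12, |7|->9.5, |1|->1.5, |7|->9.5, |2|->3
Step 3: Attach original signs; sum ranks with positive sign and with negative sign.
W+ = 9.5 + 1.5 + 7 + 5.5 + 12 + 1.5 + 3 = 40
W- = 4 + 9.5 + 5.5 + 9.5 + 9.5 = 38
(Check: W+ + W- = 78 should equal n(n+1)/2 = 78.)
Step 4: Test statistic W = min(W+, W-) = 38.
Step 5: Ties in |d|, so use the tie-corrected normal approximation.
        E[W] = n(n+1)/4 = 12*13/4 = 39.
        Tie groups: |d|=1 (t=2), |d|=4 (t=2), |d|=7 (t=4); sum(t^3 - t) = 72.
        Var[W] = n(n+1)(2n+1)/24 - sum(t^3-t)/48 = 3900/24 - 72/48 = 161.
        z = (W - E[W]) / sqrt(Var[W]) = (38 - 39) / 12.6886 = -0.0788.
        Two-sided p = 2*Phi(z) = 0.937183.
Step 6: alpha = 0.1. fail to reject H0.

W+ = 40, W- = 38, W = min = 38, p = 0.937183, fail to reject H0.


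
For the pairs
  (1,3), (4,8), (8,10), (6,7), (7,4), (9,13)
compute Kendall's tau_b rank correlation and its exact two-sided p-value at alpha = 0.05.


Step 1: Enumerate the 15 unordered pairs (i,j) with i<j and classify each by sign(x_j-x_i) * sign(y_j-y_i).
  (1,2):dx=+3,dy=+5->C; (1,3):dx=+7,dy=+7->C; (1,4):dx=+5,dy=+4->C; (1,5):dx=+6,dy=+1->C
  (1,6):dx=+8,dy=+10->C; (2,3):dx=+4,dy=+2->C; (2,4):dx=+2,dy=-1->D; (2,5):dx=+3,dy=-4->D
  (2,6):dx=+5,dy=+5->C; (3,4):dx=-2,dy=-3->C; (3,5):dx=-1,dy=-6->C; (3,6):dx=+1,dy=+3->C
  (4,5):dx=+1,dy=-3->D; (4,6):dx=+3,dy=+6->C; (5,6):dx=+2,dy=+9->C
Step 2: C = 12, D = 3, total pairs = 15.
Step 3: tau = (C - D)/(n(n-1)/2) = (12 - 3)/15 = 0.600000.
Step 4: Exact two-sided p-value (enumerate n! = 720 permutations of y under H0): p = 0.136111.
Step 5: alpha = 0.05. fail to reject H0.

tau_b = 0.6000 (C=12, D=3), p = 0.136111, fail to reject H0.


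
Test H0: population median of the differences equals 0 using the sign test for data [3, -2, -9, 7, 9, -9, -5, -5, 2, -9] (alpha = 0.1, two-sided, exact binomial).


Step 1: Discard zero differences. Original n = 10; n_eff = number of nonzero differences = 10.
Nonzero differences (with sign): +3, -2, -9, +7, +9, -9, -5, -5, +2, -9
Step 2: Count signs: positive = 4, negative = 6.
Step 3: Under H0: P(positive) = 0.5, so the number of positives S ~ Bin(10, 0.5).
Step 4: Two-sided exact p-value = sum of Bin(10,0.5) probabilities at or below the observed probability = 0.753906.
Step 5: alpha = 0.1. fail to reject H0.

n_eff = 10, pos = 4, neg = 6, p = 0.753906, fail to reject H0.


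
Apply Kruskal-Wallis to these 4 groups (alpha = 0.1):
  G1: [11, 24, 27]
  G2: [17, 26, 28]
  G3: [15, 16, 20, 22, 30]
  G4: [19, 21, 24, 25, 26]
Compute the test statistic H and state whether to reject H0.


Step 1: Combine all N = 16 observations and assign midranks.
sorted (value, group, rank): (11,G1,1), (15,G3,2), (16,G3,3), (17,G2,4), (19,G4,5), (20,G3,6), (21,G4,7), (22,G3,8), (24,G1,9.5), (24,G4,9.5), (25,G4,11), (26,G2,12.5), (26,G4,12.5), (27,G1,14), (28,G2,15), (30,G3,16)
Step 2: Sum ranks within each group.
R_1 = 24.5 (n_1 = 3)
R_2 = 31.5 (n_2 = 3)
R_3 = 35 (n_3 = 5)
R_4 = 45 (n_4 = 5)
Step 3: H = 12/(N(N+1)) * sum(R_i^2/n_i) - 3(N+1)
     = 12/(16*17) * (24.5^2/3 + 31.5^2/3 + 35^2/5 + 45^2/5) - 3*17
     = 0.044118 * 1180.83 - 51
     = 1.095588.
Step 4: Ties present; correction factor C = 1 - 12/(16^3 - 16) = 0.997059. Corrected H = 1.095588 / 0.997059 = 1.098820.
Step 5: Under H0, H ~ chi^2(3); p-value = 0.777359.
Step 6: alpha = 0.1. fail to reject H0.

H = 1.0988, df = 3, p = 0.777359, fail to reject H0.


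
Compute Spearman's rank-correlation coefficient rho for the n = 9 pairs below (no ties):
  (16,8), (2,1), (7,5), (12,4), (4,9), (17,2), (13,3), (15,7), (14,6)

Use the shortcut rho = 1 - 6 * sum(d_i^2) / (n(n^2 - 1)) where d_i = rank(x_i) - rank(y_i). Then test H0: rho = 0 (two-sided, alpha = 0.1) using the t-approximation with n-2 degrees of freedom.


Step 1: Rank x and y separately (midranks; no ties here).
rank(x): 16->8, 2->1, 7->3, 12->4, 4->2, 17->9, 13->5, 15->7, 14->6
rank(y): 8->8, 1->1, 5->5, 4->4, 9->9, 2->2, 3->3, 7->7, 6->6
Step 2: d_i = R_x(i) - R_y(i); compute d_i^2.
  (8-8)^2=0, (1-1)^2=0, (3-5)^2=4, (4-4)^2=0, (2-9)^2=49, (9-2)^2=49, (5-3)^2=4, (7-7)^2=0, (6-6)^2=0
sum(d^2) = 106.
Step 3: rho = 1 - 6*106 / (9*(9^2 - 1)) = 1 - 636/720 = 0.116667.
Step 4: Under H0, t = rho * sqrt((n-2)/(1-rho^2)) = 0.3108 ~ t(7).
Step 5: Two-sided p-value from the t-distribution with 7 df = 0.765008.
Step 6: alpha = 0.1. fail to reject H0.

rho = 0.1167, p = 0.765008, fail to reject H0 at alpha = 0.1.


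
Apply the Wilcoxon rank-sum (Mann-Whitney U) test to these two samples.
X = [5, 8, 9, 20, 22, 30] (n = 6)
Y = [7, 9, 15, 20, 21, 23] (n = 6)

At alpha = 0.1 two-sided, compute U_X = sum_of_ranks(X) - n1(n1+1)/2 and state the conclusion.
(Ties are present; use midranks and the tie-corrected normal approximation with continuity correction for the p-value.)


Step 1: Combine and sort all 12 observations; assign midranks.
sorted (value, group): (5,X), (7,Y), (8,X), (9,X), (9,Y), (15,Y), (20,X), (20,Y), (21,Y), (22,X), (23,Y), (30,X)
ranks: 5->1, 7->2, 8->3, 9->4.5, 9->4.5, 15->6, 20->7.5, 20->7.5, 21->9, 22->10, 23->11, 30->12
Step 2: Rank sum for X: R1 = 1 + 3 + 4.5 + 7.5 + 10 + 12 = 38.
Step 3: U_X = R1 - n1(n1+1)/2 = 38 - 6*7/2 = 38 - 21 = 17.
       U_Y = n1*n2 - U_X = 36 - 17 = 19.
Step 4: Ties are present, so use the tie-corrected normal approximation (with continuity correction) for the p-value.
Step 5: p-value = 0.935962; compare to alpha = 0.1. fail to reject H0.

U_X = 17, p = 0.935962, fail to reject H0 at alpha = 0.1.


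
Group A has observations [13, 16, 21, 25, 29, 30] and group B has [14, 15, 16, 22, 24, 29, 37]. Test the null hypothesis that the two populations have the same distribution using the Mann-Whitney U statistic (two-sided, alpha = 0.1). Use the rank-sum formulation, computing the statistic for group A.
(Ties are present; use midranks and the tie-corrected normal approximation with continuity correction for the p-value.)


Step 1: Combine and sort all 13 observations; assign midranks.
sorted (value, group): (13,X), (14,Y), (15,Y), (16,X), (16,Y), (21,X), (22,Y), (24,Y), (25,X), (29,X), (29,Y), (30,X), (37,Y)
ranks: 13->1, 14->2, 15->3, 16->4.5, 16->4.5, 21->6, 22->7, 24->8, 25->9, 29->10.5, 29->10.5, 30->12, 37->13
Step 2: Rank sum for X: R1 = 1 + 4.5 + 6 + 9 + 10.5 + 12 = 43.
Step 3: U_X = R1 - n1(n1+1)/2 = 43 - 6*7/2 = 43 - 21 = 22.
       U_Y = n1*n2 - U_X = 42 - 22 = 20.
Step 4: Ties are present, so use the tie-corrected normal approximation (with continuity correction) for the p-value.
Step 5: p-value = 0.942900; compare to alpha = 0.1. fail to reject H0.

U_X = 22, p = 0.942900, fail to reject H0 at alpha = 0.1.


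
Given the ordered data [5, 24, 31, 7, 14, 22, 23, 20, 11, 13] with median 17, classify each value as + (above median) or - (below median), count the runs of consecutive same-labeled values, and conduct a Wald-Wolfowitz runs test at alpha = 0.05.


Step 1: Compute median = 17; label A = above, B = below.
Labels in order: BAABBAAABB  (n_A = 5, n_B = 5)
Step 2: Count runs R = 5.
Step 3: Under H0 (random ordering), E[R] = 2*n_A*n_B/(n_A+n_B) + 1 = 2*5*5/10 + 1 = 6.0000.
        Var[R] = 2*n_A*n_B*(2*n_A*n_B - n_A - n_B) / ((n_A+n_B)^2 * (n_A+n_B-1)) = 2000/900 = 2.2222.
        SD[R] = 1.4907.
Step 4: Continuity-corrected z = (R + 0.5 - E[R]) / SD[R] = (5 + 0.5 - 6.0000) / 1.4907 = -0.3354.
Step 5: Two-sided p-value via normal approximation = 2*(1 - Phi(|z|)) = 0.737316.
Step 6: alpha = 0.05. fail to reject H0.

R = 5, z = -0.3354, p = 0.737316, fail to reject H0.


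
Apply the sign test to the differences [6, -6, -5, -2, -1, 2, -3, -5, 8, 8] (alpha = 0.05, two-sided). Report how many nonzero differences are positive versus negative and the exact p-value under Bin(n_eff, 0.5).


Step 1: Discard zero differences. Original n = 10; n_eff = number of nonzero differences = 10.
Nonzero differences (with sign): +6, -6, -5, -2, -1, +2, -3, -5, +8, +8
Step 2: Count signs: positive = 4, negative = 6.
Step 3: Under H0: P(positive) = 0.5, so the number of positives S ~ Bin(10, 0.5).
Step 4: Two-sided exact p-value = sum of Bin(10,0.5) probabilities at or below the observed probability = 0.753906.
Step 5: alpha = 0.05. fail to reject H0.

n_eff = 10, pos = 4, neg = 6, p = 0.753906, fail to reject H0.


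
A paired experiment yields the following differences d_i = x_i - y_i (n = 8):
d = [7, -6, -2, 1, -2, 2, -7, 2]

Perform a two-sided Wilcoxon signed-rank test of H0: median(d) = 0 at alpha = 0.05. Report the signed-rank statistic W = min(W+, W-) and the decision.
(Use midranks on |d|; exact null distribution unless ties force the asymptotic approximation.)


Step 1: Drop any zero differences (none here) and take |d_i|.
|d| = [7, 6, 2, 1, 2, 2, 7, 2]
Step 2: Midrank |d_i| (ties get averaged ranks).
ranks: |7|->7.5, |6|->6, |2|->3.5, |1|->1, |2|->3.5, |2|->3.5, |7|->7.5, |2|->3.5
Step 3: Attach original signs; sum ranks with positive sign and with negative sign.
W+ = 7.5 + 1 + 3.5 + 3.5 = 15.5
W- = 6 + 3.5 + 3.5 + 7.5 = 20.5
(Check: W+ + W- = 36 should equal n(n+1)/2 = 36.)
Step 4: Test statistic W = min(W+, W-) = 15.5.
Step 5: Ties in |d|, so use the tie-corrected normal approximation.
        E[W] = n(n+1)/4 = 8*9/4 = 18.
        Tie groups: |d|=2 (t=4), |d|=7 (t=2); sum(t^3 - t) = 66.
        Var[W] = n(n+1)(2n+1)/24 - sum(t^3-t)/48 = 1224/24 - 66/48 = 49.625.
        z = (W - E[W]) / sqrt(Var[W]) = (15.5 - 18) / 7.0445 = -0.3549.
        Two-sided p = 2*Phi(z) = 0.722674.
Step 6: alpha = 0.05. fail to reject H0.

W+ = 15.5, W- = 20.5, W = min = 15.5, p = 0.722674, fail to reject H0.


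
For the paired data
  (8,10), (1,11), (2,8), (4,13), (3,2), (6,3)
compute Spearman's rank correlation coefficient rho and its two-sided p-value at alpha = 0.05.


Step 1: Rank x and y separately (midranks; no ties here).
rank(x): 8->6, 1->1, 2->2, 4->4, 3->3, 6->5
rank(y): 10->4, 11->5, 8->3, 13->6, 2->1, 3->2
Step 2: d_i = R_x(i) - R_y(i); compute d_i^2.
  (6-4)^2=4, (1-5)^2=16, (2-3)^2=1, (4-6)^2=4, (3-1)^2=4, (5-2)^2=9
sum(d^2) = 38.
Step 3: rho = 1 - 6*38 / (6*(6^2 - 1)) = 1 - 228/210 = -0.085714.
Step 4: Under H0, t = rho * sqrt((n-2)/(1-rho^2)) = -0.1721 ~ t(4).
Step 5: Two-sided p-value from the t-distribution with 4 df = 0.871743.
Step 6: alpha = 0.05. fail to reject H0.

rho = -0.0857, p = 0.871743, fail to reject H0 at alpha = 0.05.


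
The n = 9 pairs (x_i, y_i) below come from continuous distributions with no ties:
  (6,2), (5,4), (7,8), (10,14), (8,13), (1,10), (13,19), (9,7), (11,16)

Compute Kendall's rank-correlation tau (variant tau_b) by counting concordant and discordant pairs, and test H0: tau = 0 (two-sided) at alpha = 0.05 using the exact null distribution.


Step 1: Enumerate the 36 unordered pairs (i,j) with i<j and classify each by sign(x_j-x_i) * sign(y_j-y_i).
  (1,2):dx=-1,dy=+2->D; (1,3):dx=+1,dy=+6->C; (1,4):dx=+4,dy=+12->C; (1,5):dx=+2,dy=+11->C
  (1,6):dx=-5,dy=+8->D; (1,7):dx=+7,dy=+17->C; (1,8):dx=+3,dy=+5->C; (1,9):dx=+5,dy=+14->C
  (2,3):dx=+2,dy=+4->C; (2,4):dx=+5,dy=+10->C; (2,5):dx=+3,dy=+9->C; (2,6):dx=-4,dy=+6->D
  (2,7):dx=+8,dy=+15->C; (2,8):dx=+4,dy=+3->C; (2,9):dx=+6,dy=+12->C; (3,4):dx=+3,dy=+6->C
  (3,5):dx=+1,dy=+5->C; (3,6):dx=-6,dy=+2->D; (3,7):dx=+6,dy=+11->C; (3,8):dx=+2,dy=-1->D
  (3,9):dx=+4,dy=+8->C; (4,5):dx=-2,dy=-1->C; (4,6):dx=-9,dy=-4->C; (4,7):dx=+3,dy=+5->C
  (4,8):dx=-1,dy=-7->C; (4,9):dx=+1,dy=+2->C; (5,6):dx=-7,dy=-3->C; (5,7):dx=+5,dy=+6->C
  (5,8):dx=+1,dy=-6->D; (5,9):dx=+3,dy=+3->C; (6,7):dx=+12,dy=+9->C; (6,8):dx=+8,dy=-3->D
  (6,9):dx=+10,dy=+6->C; (7,8):dx=-4,dy=-12->C; (7,9):dx=-2,dy=-3->C; (8,9):dx=+2,dy=+9->C
Step 2: C = 29, D = 7, total pairs = 36.
Step 3: tau = (C - D)/(n(n-1)/2) = (29 - 7)/36 = 0.611111.
Step 4: Exact two-sided p-value (enumerate n! = 362880 permutations of y under H0): p = 0.024741.
Step 5: alpha = 0.05. reject H0.

tau_b = 0.6111 (C=29, D=7), p = 0.024741, reject H0.


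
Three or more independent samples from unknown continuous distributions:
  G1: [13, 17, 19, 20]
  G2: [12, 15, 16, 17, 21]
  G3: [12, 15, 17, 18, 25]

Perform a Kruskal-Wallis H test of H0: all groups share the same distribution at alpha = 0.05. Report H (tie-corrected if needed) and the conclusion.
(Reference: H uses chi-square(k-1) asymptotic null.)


Step 1: Combine all N = 14 observations and assign midranks.
sorted (value, group, rank): (12,G2,1.5), (12,G3,1.5), (13,G1,3), (15,G2,4.5), (15,G3,4.5), (16,G2,6), (17,G1,8), (17,G2,8), (17,G3,8), (18,G3,10), (19,G1,11), (20,G1,12), (21,G2,13), (25,G3,14)
Step 2: Sum ranks within each group.
R_1 = 34 (n_1 = 4)
R_2 = 33 (n_2 = 5)
R_3 = 38 (n_3 = 5)
Step 3: H = 12/(N(N+1)) * sum(R_i^2/n_i) - 3(N+1)
     = 12/(14*15) * (34^2/4 + 33^2/5 + 38^2/5) - 3*15
     = 0.057143 * 795.6 - 45
     = 0.462857.
Step 4: Ties present; correction factor C = 1 - 36/(14^3 - 14) = 0.986813. Corrected H = 0.462857 / 0.986813 = 0.469042.
Step 5: Under H0, H ~ chi^2(2); p-value = 0.790949.
Step 6: alpha = 0.05. fail to reject H0.

H = 0.4690, df = 2, p = 0.790949, fail to reject H0.


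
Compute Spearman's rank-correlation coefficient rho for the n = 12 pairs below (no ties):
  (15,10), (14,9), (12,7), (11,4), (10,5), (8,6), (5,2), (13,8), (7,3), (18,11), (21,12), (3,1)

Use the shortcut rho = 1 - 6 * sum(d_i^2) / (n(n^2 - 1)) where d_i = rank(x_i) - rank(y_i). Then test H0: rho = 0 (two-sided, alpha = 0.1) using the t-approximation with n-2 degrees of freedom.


Step 1: Rank x and y separately (midranks; no ties here).
rank(x): 15->10, 14->9, 12->7, 11->6, 10->5, 8->4, 5->2, 13->8, 7->3, 18->11, 21->12, 3->1
rank(y): 10->10, 9->9, 7->7, 4->4, 5->5, 6->6, 2->2, 8->8, 3->3, 11->11, 12->12, 1->1
Step 2: d_i = R_x(i) - R_y(i); compute d_i^2.
  (10-10)^2=0, (9-9)^2=0, (7-7)^2=0, (6-4)^2=4, (5-5)^2=0, (4-6)^2=4, (2-2)^2=0, (8-8)^2=0, (3-3)^2=0, (11-11)^2=0, (12-12)^2=0, (1-1)^2=0
sum(d^2) = 8.
Step 3: rho = 1 - 6*8 / (12*(12^2 - 1)) = 1 - 48/1716 = 0.972028.
Step 4: Under H0, t = rho * sqrt((n-2)/(1-rho^2)) = 13.0876 ~ t(10).
Step 5: Two-sided p-value from the t-distribution with 10 df = 0.000000.
Step 6: alpha = 0.1. reject H0.

rho = 0.9720, p = 0.000000, reject H0 at alpha = 0.1.


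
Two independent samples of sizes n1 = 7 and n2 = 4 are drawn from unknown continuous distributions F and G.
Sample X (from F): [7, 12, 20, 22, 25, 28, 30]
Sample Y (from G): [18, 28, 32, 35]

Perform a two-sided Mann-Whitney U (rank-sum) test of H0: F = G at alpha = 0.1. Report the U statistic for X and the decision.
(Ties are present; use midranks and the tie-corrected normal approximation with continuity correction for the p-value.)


Step 1: Combine and sort all 11 observations; assign midranks.
sorted (value, group): (7,X), (12,X), (18,Y), (20,X), (22,X), (25,X), (28,X), (28,Y), (30,X), (32,Y), (35,Y)
ranks: 7->1, 12->2, 18->3, 20->4, 22->5, 25->6, 28->7.5, 28->7.5, 30->9, 32->10, 35->11
Step 2: Rank sum for X: R1 = 1 + 2 + 4 + 5 + 6 + 7.5 + 9 = 34.5.
Step 3: U_X = R1 - n1(n1+1)/2 = 34.5 - 7*8/2 = 34.5 - 28 = 6.5.
       U_Y = n1*n2 - U_X = 28 - 6.5 = 21.5.
Step 4: Ties are present, so use the tie-corrected normal approximation (with continuity correction) for the p-value.
Step 5: p-value = 0.184875; compare to alpha = 0.1. fail to reject H0.

U_X = 6.5, p = 0.184875, fail to reject H0 at alpha = 0.1.


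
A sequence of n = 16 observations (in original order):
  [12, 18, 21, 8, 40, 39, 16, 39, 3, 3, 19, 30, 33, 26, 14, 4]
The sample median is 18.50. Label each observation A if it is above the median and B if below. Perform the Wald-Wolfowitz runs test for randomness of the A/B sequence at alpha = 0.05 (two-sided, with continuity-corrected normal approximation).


Step 1: Compute median = 18.50; label A = above, B = below.
Labels in order: BBABAABABBAAAABB  (n_A = 8, n_B = 8)
Step 2: Count runs R = 9.
Step 3: Under H0 (random ordering), E[R] = 2*n_A*n_B/(n_A+n_B) + 1 = 2*8*8/16 + 1 = 9.0000.
        Var[R] = 2*n_A*n_B*(2*n_A*n_B - n_A - n_B) / ((n_A+n_B)^2 * (n_A+n_B-1)) = 14336/3840 = 3.7333.
        SD[R] = 1.9322.
Step 4: R = E[R], so z = 0 with no continuity correction.
Step 5: Two-sided p-value via normal approximation = 2*(1 - Phi(|z|)) = 1.000000.
Step 6: alpha = 0.05. fail to reject H0.

R = 9, z = 0.0000, p = 1.000000, fail to reject H0.


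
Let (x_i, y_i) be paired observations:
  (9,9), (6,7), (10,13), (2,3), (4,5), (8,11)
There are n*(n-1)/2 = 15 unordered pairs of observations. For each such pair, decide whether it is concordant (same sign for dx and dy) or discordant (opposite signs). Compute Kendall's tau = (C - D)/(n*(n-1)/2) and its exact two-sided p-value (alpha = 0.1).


Step 1: Enumerate the 15 unordered pairs (i,j) with i<j and classify each by sign(x_j-x_i) * sign(y_j-y_i).
  (1,2):dx=-3,dy=-2->C; (1,3):dx=+1,dy=+4->C; (1,4):dx=-7,dy=-6->C; (1,5):dx=-5,dy=-4->C
  (1,6):dx=-1,dy=+2->D; (2,3):dx=+4,dy=+6->C; (2,4):dx=-4,dy=-4->C; (2,5):dx=-2,dy=-2->C
  (2,6):dx=+2,dy=+4->C; (3,4):dx=-8,dy=-10->C; (3,5):dx=-6,dy=-8->C; (3,6):dx=-2,dy=-2->C
  (4,5):dx=+2,dy=+2->C; (4,6):dx=+6,dy=+8->C; (5,6):dx=+4,dy=+6->C
Step 2: C = 14, D = 1, total pairs = 15.
Step 3: tau = (C - D)/(n(n-1)/2) = (14 - 1)/15 = 0.866667.
Step 4: Exact two-sided p-value (enumerate n! = 720 permutations of y under H0): p = 0.016667.
Step 5: alpha = 0.1. reject H0.

tau_b = 0.8667 (C=14, D=1), p = 0.016667, reject H0.


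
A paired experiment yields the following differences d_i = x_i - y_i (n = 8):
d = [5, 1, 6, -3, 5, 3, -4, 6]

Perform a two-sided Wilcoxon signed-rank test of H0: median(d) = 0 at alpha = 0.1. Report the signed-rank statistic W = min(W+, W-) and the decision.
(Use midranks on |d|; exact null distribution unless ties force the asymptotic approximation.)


Step 1: Drop any zero differences (none here) and take |d_i|.
|d| = [5, 1, 6, 3, 5, 3, 4, 6]
Step 2: Midrank |d_i| (ties get averaged ranks).
ranks: |5|->5.5, |1|->1, |6|->7.5, |3|->2.5, |5|->5.5, |3|->2.5, |4|->4, |6|->7.5
Step 3: Attach original signs; sum ranks with positive sign and with negative sign.
W+ = 5.5 + 1 + 7.5 + 5.5 + 2.5 + 7.5 = 29.5
W- = 2.5 + 4 = 6.5
(Check: W+ + W- = 36 should equal n(n+1)/2 = 36.)
Step 4: Test statistic W = min(W+, W-) = 6.5.
Step 5: Ties in |d|, so use the tie-corrected normal approximation.
        E[W] = n(n+1)/4 = 8*9/4 = 18.
        Tie groups: |d|=3 (t=2), |d|=5 (t=2), |d|=6 (t=2); sum(t^3 - t) = 18.
        Var[W] = n(n+1)(2n+1)/24 - sum(t^3-t)/48 = 1224/24 - 18/48 = 50.625.
        z = (W - E[W]) / sqrt(Var[W]) = (6.5 - 18) / 7.1151 = -1.6163.
        Two-sided p = 2*Phi(z) = 0.106035.
Step 6: alpha = 0.1. fail to reject H0.

W+ = 29.5, W- = 6.5, W = min = 6.5, p = 0.106035, fail to reject H0.


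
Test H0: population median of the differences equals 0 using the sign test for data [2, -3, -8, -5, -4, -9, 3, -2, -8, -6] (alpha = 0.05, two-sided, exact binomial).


Step 1: Discard zero differences. Original n = 10; n_eff = number of nonzero differences = 10.
Nonzero differences (with sign): +2, -3, -8, -5, -4, -9, +3, -2, -8, -6
Step 2: Count signs: positive = 2, negative = 8.
Step 3: Under H0: P(positive) = 0.5, so the number of positives S ~ Bin(10, 0.5).
Step 4: Two-sided exact p-value = sum of Bin(10,0.5) probabilities at or below the observed probability = 0.109375.
Step 5: alpha = 0.05. fail to reject H0.

n_eff = 10, pos = 2, neg = 8, p = 0.109375, fail to reject H0.


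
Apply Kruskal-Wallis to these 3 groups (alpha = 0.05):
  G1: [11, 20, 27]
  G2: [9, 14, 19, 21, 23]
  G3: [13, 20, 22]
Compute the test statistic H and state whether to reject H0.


Step 1: Combine all N = 11 observations and assign midranks.
sorted (value, group, rank): (9,G2,1), (11,G1,2), (13,G3,3), (14,G2,4), (19,G2,5), (20,G1,6.5), (20,G3,6.5), (21,G2,8), (22,G3,9), (23,G2,10), (27,G1,11)
Step 2: Sum ranks within each group.
R_1 = 19.5 (n_1 = 3)
R_2 = 28 (n_2 = 5)
R_3 = 18.5 (n_3 = 3)
Step 3: H = 12/(N(N+1)) * sum(R_i^2/n_i) - 3(N+1)
     = 12/(11*12) * (19.5^2/3 + 28^2/5 + 18.5^2/3) - 3*12
     = 0.090909 * 397.633 - 36
     = 0.148485.
Step 4: Ties present; correction factor C = 1 - 6/(11^3 - 11) = 0.995455. Corrected H = 0.148485 / 0.995455 = 0.149163.
Step 5: Under H0, H ~ chi^2(2); p-value = 0.928132.
Step 6: alpha = 0.05. fail to reject H0.

H = 0.1492, df = 2, p = 0.928132, fail to reject H0.


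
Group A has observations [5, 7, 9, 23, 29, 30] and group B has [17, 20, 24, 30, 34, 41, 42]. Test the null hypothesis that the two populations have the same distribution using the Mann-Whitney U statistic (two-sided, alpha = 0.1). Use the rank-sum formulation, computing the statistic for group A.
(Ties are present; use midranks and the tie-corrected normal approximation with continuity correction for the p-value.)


Step 1: Combine and sort all 13 observations; assign midranks.
sorted (value, group): (5,X), (7,X), (9,X), (17,Y), (20,Y), (23,X), (24,Y), (29,X), (30,X), (30,Y), (34,Y), (41,Y), (42,Y)
ranks: 5->1, 7->2, 9->3, 17->4, 20->5, 23->6, 24->7, 29->8, 30->9.5, 30->9.5, 34->11, 41->12, 42->13
Step 2: Rank sum for X: R1 = 1 + 2 + 3 + 6 + 8 + 9.5 = 29.5.
Step 3: U_X = R1 - n1(n1+1)/2 = 29.5 - 6*7/2 = 29.5 - 21 = 8.5.
       U_Y = n1*n2 - U_X = 42 - 8.5 = 33.5.
Step 4: Ties are present, so use the tie-corrected normal approximation (with continuity correction) for the p-value.
Step 5: p-value = 0.086044; compare to alpha = 0.1. reject H0.

U_X = 8.5, p = 0.086044, reject H0 at alpha = 0.1.


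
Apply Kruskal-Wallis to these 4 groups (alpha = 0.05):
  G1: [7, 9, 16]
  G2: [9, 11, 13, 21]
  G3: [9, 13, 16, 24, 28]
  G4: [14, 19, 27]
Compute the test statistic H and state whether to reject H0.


Step 1: Combine all N = 15 observations and assign midranks.
sorted (value, group, rank): (7,G1,1), (9,G1,3), (9,G2,3), (9,G3,3), (11,G2,5), (13,G2,6.5), (13,G3,6.5), (14,G4,8), (16,G1,9.5), (16,G3,9.5), (19,G4,11), (21,G2,12), (24,G3,13), (27,G4,14), (28,G3,15)
Step 2: Sum ranks within each group.
R_1 = 13.5 (n_1 = 3)
R_2 = 26.5 (n_2 = 4)
R_3 = 47 (n_3 = 5)
R_4 = 33 (n_4 = 3)
Step 3: H = 12/(N(N+1)) * sum(R_i^2/n_i) - 3(N+1)
     = 12/(15*16) * (13.5^2/3 + 26.5^2/4 + 47^2/5 + 33^2/3) - 3*16
     = 0.050000 * 1041.11 - 48
     = 4.055625.
Step 4: Ties present; correction factor C = 1 - 36/(15^3 - 15) = 0.989286. Corrected H = 4.055625 / 0.989286 = 4.099549.
Step 5: Under H0, H ~ chi^2(3); p-value = 0.250913.
Step 6: alpha = 0.05. fail to reject H0.

H = 4.0995, df = 3, p = 0.250913, fail to reject H0.


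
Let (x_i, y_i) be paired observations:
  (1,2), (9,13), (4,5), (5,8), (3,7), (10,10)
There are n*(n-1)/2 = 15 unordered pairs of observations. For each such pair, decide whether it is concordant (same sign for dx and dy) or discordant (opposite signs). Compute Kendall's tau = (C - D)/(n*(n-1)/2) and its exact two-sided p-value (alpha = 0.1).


Step 1: Enumerate the 15 unordered pairs (i,j) with i<j and classify each by sign(x_j-x_i) * sign(y_j-y_i).
  (1,2):dx=+8,dy=+11->C; (1,3):dx=+3,dy=+3->C; (1,4):dx=+4,dy=+6->C; (1,5):dx=+2,dy=+5->C
  (1,6):dx=+9,dy=+8->C; (2,3):dx=-5,dy=-8->C; (2,4):dx=-4,dy=-5->C; (2,5):dx=-6,dy=-6->C
  (2,6):dx=+1,dy=-3->D; (3,4):dx=+1,dy=+3->C; (3,5):dx=-1,dy=+2->D; (3,6):dx=+6,dy=+5->C
  (4,5):dx=-2,dy=-1->C; (4,6):dx=+5,dy=+2->C; (5,6):dx=+7,dy=+3->C
Step 2: C = 13, D = 2, total pairs = 15.
Step 3: tau = (C - D)/(n(n-1)/2) = (13 - 2)/15 = 0.733333.
Step 4: Exact two-sided p-value (enumerate n! = 720 permutations of y under H0): p = 0.055556.
Step 5: alpha = 0.1. reject H0.

tau_b = 0.7333 (C=13, D=2), p = 0.055556, reject H0.


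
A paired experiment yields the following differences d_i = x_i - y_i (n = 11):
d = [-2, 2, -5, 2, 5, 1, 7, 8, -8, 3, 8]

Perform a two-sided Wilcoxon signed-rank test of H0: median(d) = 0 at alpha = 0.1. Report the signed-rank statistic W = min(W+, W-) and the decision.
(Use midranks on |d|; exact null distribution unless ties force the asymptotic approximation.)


Step 1: Drop any zero differences (none here) and take |d_i|.
|d| = [2, 2, 5, 2, 5, 1, 7, 8, 8, 3, 8]
Step 2: Midrank |d_i| (ties get averaged ranks).
ranks: |2|->3, |2|->3, |5|->6.5, |2|->3, |5|->6.5, |1|->1, |7|->8, |8|->10, |8|->10, |3|->5, |8|->10
Step 3: Attach original signs; sum ranks with positive sign and with negative sign.
W+ = 3 + 3 + 6.5 + 1 + 8 + 10 + 5 + 10 = 46.5
W- = 3 + 6.5 + 10 = 19.5
(Check: W+ + W- = 66 should equal n(n+1)/2 = 66.)
Step 4: Test statistic W = min(W+, W-) = 19.5.
Step 5: Ties in |d|, so use the tie-corrected normal approximation.
        E[W] = n(n+1)/4 = 11*12/4 = 33.
        Tie groups: |d|=2 (t=3), |d|=5 (t=2), |d|=8 (t=3); sum(t^3 - t) = 54.
        Var[W] = n(n+1)(2n+1)/24 - sum(t^3-t)/48 = 3036/24 - 54/48 = 125.375.
        z = (W - E[W]) / sqrt(Var[W]) = (19.5 - 33) / 11.1971 = -1.2057.
        Two-sided p = 2*Phi(z) = 0.227945.
Step 6: alpha = 0.1. fail to reject H0.

W+ = 46.5, W- = 19.5, W = min = 19.5, p = 0.227945, fail to reject H0.
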